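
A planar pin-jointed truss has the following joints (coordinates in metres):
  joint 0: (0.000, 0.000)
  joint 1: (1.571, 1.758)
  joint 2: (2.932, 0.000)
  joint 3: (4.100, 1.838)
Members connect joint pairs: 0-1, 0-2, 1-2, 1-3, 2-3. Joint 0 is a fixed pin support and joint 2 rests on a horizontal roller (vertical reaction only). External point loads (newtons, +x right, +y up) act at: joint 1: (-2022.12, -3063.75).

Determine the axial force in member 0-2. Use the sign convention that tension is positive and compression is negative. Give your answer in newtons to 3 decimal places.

N=4 nodes, M=5 members, R=3 reactions → 2N=8, M+R=8
member 0 (0-1): L=2.3577, (cx,cy)=(0.6663,0.7457)
member 1 (0-2): L=2.9320, (cx,cy)=(1.0000,0.0000)
member 2 (1-2): L=2.2233, (cx,cy)=(0.6122,-0.7907)
member 3 (1-3): L=2.5303, (cx,cy)=(0.9995,0.0316)
member 4 (2-3): L=2.1777, (cx,cy)=(0.5363,0.8440)
solve A·x = −loads:
  F[0-1] = -3533.2870 N (compression)
  F[0-2] = +332.2364 N (tension)
  F[1-2] = -542.7243 N (compression)
  F[1-3] = +0.0000 N (tension)
  F[2-3] = +0.0000 N (tension)
  Rx@0 = +2022.1200 N
  Ry@0 = +2634.6012 N
  Ry@2 = +429.1488 N

332.236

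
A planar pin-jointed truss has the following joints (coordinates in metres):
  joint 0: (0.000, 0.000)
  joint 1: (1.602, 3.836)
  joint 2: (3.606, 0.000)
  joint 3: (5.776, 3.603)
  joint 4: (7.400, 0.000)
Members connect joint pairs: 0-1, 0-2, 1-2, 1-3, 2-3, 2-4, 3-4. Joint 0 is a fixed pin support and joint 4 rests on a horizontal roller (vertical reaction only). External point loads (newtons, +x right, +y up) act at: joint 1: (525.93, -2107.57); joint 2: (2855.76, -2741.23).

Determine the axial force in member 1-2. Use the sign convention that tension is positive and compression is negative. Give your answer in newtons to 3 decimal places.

N=5 nodes, M=7 members, R=3 reactions → 2N=10, M+R=10
member 0 (0-1): L=4.1571, (cx,cy)=(0.3854,0.9228)
member 1 (0-2): L=3.6060, (cx,cy)=(1.0000,0.0000)
member 2 (1-2): L=4.3279, (cx,cy)=(0.4630,-0.8863)
member 3 (1-3): L=4.1805, (cx,cy)=(0.9984,-0.0557)
member 4 (2-3): L=4.2060, (cx,cy)=(0.5159,0.8566)
member 5 (2-4): L=3.7940, (cx,cy)=(1.0000,0.0000)
member 6 (3-4): L=3.9521, (cx,cy)=(0.4109,-0.9117)
solve A·x = −loads:
  F[0-1] = -3017.1490 N (compression)
  F[0-2] = +4544.3991 N (tension)
  F[1-2] = +895.7778 N (tension)
  F[1-3] = -2106.6944 N (compression)
  F[2-3] = +2273.1691 N (tension)
  F[2-4] = +930.6269 N (tension)
  F[3-4] = -2264.7276 N (compression)
  Rx@0 = -3381.6900 N
  Ry@0 = +2784.1149 N
  Ry@4 = +2064.6851 N

895.778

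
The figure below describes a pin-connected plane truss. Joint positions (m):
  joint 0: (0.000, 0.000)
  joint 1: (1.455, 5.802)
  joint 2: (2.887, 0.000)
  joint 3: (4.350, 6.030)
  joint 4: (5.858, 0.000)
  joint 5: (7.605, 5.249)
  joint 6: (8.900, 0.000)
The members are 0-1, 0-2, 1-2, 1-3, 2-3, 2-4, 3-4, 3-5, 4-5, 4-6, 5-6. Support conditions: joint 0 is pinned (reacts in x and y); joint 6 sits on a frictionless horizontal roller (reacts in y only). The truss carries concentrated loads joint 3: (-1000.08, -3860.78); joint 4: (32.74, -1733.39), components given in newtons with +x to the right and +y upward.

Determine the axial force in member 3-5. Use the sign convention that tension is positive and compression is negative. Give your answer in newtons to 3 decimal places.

N=7 nodes, M=11 members, R=3 reactions → 2N=14, M+R=14
member 0 (0-1): L=5.9817, (cx,cy)=(0.2432,0.9700)
member 1 (0-2): L=2.8870, (cx,cy)=(1.0000,0.0000)
member 2 (1-2): L=5.9761, (cx,cy)=(0.2396,-0.9709)
member 3 (1-3): L=2.9040, (cx,cy)=(0.9969,0.0785)
member 4 (2-3): L=6.2049, (cx,cy)=(0.2358,0.9718)
member 5 (2-4): L=2.9710, (cx,cy)=(1.0000,0.0000)
member 6 (3-4): L=6.2157, (cx,cy)=(0.2426,-0.9701)
member 7 (3-5): L=3.3474, (cx,cy)=(0.9724,-0.2333)
member 8 (4-5): L=5.5321, (cx,cy)=(0.3158,0.9488)
member 9 (4-6): L=3.0420, (cx,cy)=(1.0000,0.0000)
member 10 (5-6): L=5.4064, (cx,cy)=(0.2395,-0.9709)
solve A·x = −loads:
  F[0-1] = -3344.2649 N (compression)
  F[0-2] = -153.8689 N (compression)
  F[1-2] = +3212.7228 N (tension)
  F[1-3] = -1588.2095 N (compression)
  F[2-3] = -3209.6153 N (compression)
  F[2-4] = +1372.7296 N (tension)
  F[3-4] = -323.9833 N (compression)
  F[3-5] = -1297.1889 N (compression)
  F[4-5] = +2158.1301 N (tension)
  F[4-6] = +579.8633 N (tension)
  F[5-6] = -2420.8229 N (compression)
  Rx@0 = +967.3400 N
  Ry@0 = +3243.8206 N
  Ry@6 = +2350.3494 N

-1297.189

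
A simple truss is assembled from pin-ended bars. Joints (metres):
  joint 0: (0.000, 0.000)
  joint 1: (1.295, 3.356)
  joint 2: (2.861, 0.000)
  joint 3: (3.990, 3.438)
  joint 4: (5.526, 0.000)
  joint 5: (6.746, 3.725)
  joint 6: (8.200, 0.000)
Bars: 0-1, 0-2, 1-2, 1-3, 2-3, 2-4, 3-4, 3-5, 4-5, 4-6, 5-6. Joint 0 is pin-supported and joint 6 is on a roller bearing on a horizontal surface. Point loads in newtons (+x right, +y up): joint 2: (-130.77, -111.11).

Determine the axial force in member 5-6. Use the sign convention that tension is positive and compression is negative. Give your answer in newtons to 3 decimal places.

-41.615

N=7 nodes, M=11 members, R=3 reactions → 2N=14, M+R=14
member 0 (0-1): L=3.5972, (cx,cy)=(0.3600,0.9330)
member 1 (0-2): L=2.8610, (cx,cy)=(1.0000,0.0000)
member 2 (1-2): L=3.7034, (cx,cy)=(0.4229,-0.9062)
member 3 (1-3): L=2.6962, (cx,cy)=(0.9995,0.0304)
member 4 (2-3): L=3.6186, (cx,cy)=(0.3120,0.9501)
member 5 (2-4): L=2.6650, (cx,cy)=(1.0000,0.0000)
member 6 (3-4): L=3.7655, (cx,cy)=(0.4079,-0.9130)
member 7 (3-5): L=2.7709, (cx,cy)=(0.9946,0.1036)
member 8 (4-5): L=3.9197, (cx,cy)=(0.3112,0.9503)
member 9 (4-6): L=2.6740, (cx,cy)=(1.0000,0.0000)
member 10 (5-6): L=3.9987, (cx,cy)=(0.3636,-0.9315)
solve A·x = −loads:
  F[0-1] = -77.5426 N (compression)
  F[0-2] = -102.8544 N (compression)
  F[1-2] = +77.7902 N (tension)
  F[1-3] = -60.8378 N (compression)
  F[2-3] = +42.7508 N (tension)
  F[2-4] = +47.4715 N (tension)
  F[3-4] = -45.7458 N (compression)
  F[3-5] = -28.9671 N (compression)
  F[4-5] = +43.9499 N (tension)
  F[4-6] = +15.1320 N (tension)
  F[5-6] = -41.6152 N (compression)
  Rx@0 = +130.7700 N
  Ry@0 = +72.3434 N
  Ry@6 = +38.7666 N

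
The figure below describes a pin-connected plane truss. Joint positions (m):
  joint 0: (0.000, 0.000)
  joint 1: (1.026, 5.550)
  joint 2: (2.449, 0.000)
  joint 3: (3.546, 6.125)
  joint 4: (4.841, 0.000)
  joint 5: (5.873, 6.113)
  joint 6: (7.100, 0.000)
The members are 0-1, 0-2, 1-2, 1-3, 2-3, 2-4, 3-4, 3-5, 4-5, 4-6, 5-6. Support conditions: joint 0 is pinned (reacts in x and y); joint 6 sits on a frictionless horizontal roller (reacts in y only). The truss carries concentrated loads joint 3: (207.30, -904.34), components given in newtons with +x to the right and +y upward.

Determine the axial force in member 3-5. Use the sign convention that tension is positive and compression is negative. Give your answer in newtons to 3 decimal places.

N=7 nodes, M=11 members, R=3 reactions → 2N=14, M+R=14
member 0 (0-1): L=5.6440, (cx,cy)=(0.1818,0.9833)
member 1 (0-2): L=2.4490, (cx,cy)=(1.0000,0.0000)
member 2 (1-2): L=5.7295, (cx,cy)=(0.2484,-0.9687)
member 3 (1-3): L=2.5848, (cx,cy)=(0.9749,0.2225)
member 4 (2-3): L=6.2225, (cx,cy)=(0.1763,0.9843)
member 5 (2-4): L=2.3920, (cx,cy)=(1.0000,0.0000)
member 6 (3-4): L=6.2604, (cx,cy)=(0.2069,-0.9784)
member 7 (3-5): L=2.3270, (cx,cy)=(1.0000,-0.0052)
member 8 (4-5): L=6.1995, (cx,cy)=(0.1665,0.9860)
member 9 (4-6): L=2.2590, (cx,cy)=(1.0000,0.0000)
member 10 (5-6): L=6.2349, (cx,cy)=(0.1968,-0.9804)
solve A·x = −loads:
  F[0-1] = -278.4868 N (compression)
  F[0-2] = +257.9246 N (tension)
  F[1-2] = +255.8139 N (tension)
  F[1-3] = -117.0934 N (compression)
  F[2-3] = -251.7415 N (compression)
  F[2-4] = +365.8405 N (tension)
  F[3-4] = -643.2044 N (compression)
  F[3-5] = -232.7931 N (compression)
  F[4-5] = +638.1973 N (tension)
  F[4-6] = +126.5525 N (tension)
  F[5-6] = -643.0686 N (compression)
  Rx@0 = -207.3000 N
  Ry@0 = +273.8467 N
  Ry@6 = +630.4933 N

-232.793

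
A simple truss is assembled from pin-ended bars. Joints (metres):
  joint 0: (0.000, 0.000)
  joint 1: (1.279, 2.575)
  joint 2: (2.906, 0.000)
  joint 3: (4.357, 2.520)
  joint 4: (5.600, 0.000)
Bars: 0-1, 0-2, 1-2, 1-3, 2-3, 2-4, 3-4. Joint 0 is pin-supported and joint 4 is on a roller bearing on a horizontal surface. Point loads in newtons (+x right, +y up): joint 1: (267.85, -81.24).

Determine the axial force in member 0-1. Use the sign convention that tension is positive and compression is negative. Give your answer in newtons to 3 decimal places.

N=5 nodes, M=7 members, R=3 reactions → 2N=10, M+R=10
member 0 (0-1): L=2.8751, (cx,cy)=(0.4448,0.8956)
member 1 (0-2): L=2.9060, (cx,cy)=(1.0000,0.0000)
member 2 (1-2): L=3.0459, (cx,cy)=(0.5342,-0.8454)
member 3 (1-3): L=3.0785, (cx,cy)=(0.9998,-0.0179)
member 4 (2-3): L=2.9079, (cx,cy)=(0.4990,0.8666)
member 5 (2-4): L=2.6940, (cx,cy)=(1.0000,0.0000)
member 6 (3-4): L=2.8099, (cx,cy)=(0.4424,-0.8968)
solve A·x = −loads:
  F[0-1] = +67.5272 N (tension)
  F[0-2] = +237.8107 N (tension)
  F[1-2] = -164.4668 N (compression)
  F[1-3] = -149.9841 N (compression)
  F[2-3] = +160.4394 N (tension)
  F[2-4] = +69.9029 N (tension)
  F[3-4] = -158.0201 N (compression)
  Rx@0 = -267.8500 N
  Ry@0 = -60.4778 N
  Ry@4 = +141.7178 N

67.527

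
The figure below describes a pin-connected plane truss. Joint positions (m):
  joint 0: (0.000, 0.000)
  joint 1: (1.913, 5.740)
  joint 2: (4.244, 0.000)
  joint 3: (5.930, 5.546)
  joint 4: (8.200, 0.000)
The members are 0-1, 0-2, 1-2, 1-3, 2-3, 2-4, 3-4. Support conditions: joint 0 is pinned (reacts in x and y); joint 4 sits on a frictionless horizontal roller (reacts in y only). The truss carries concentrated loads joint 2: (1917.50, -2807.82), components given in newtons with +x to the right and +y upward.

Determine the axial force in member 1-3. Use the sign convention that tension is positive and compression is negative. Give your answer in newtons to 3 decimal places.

N=5 nodes, M=7 members, R=3 reactions → 2N=10, M+R=10
member 0 (0-1): L=6.0504, (cx,cy)=(0.3162,0.9487)
member 1 (0-2): L=4.2440, (cx,cy)=(1.0000,0.0000)
member 2 (1-2): L=6.1953, (cx,cy)=(0.3763,-0.9265)
member 3 (1-3): L=4.0217, (cx,cy)=(0.9988,-0.0482)
member 4 (2-3): L=5.7966, (cx,cy)=(0.2909,0.9568)
member 5 (2-4): L=3.9560, (cx,cy)=(1.0000,0.0000)
member 6 (3-4): L=5.9926, (cx,cy)=(0.3788,-0.9255)
solve A·x = −loads:
  F[0-1] = -1427.8509 N (compression)
  F[0-2] = +2368.9553 N (tension)
  F[1-2] = +1515.2892 N (tension)
  F[1-3] = -1022.7824 N (compression)
  F[2-3] = +1467.3190 N (tension)
  F[2-4] = +594.8080 N (tension)
  F[3-4] = -1570.2354 N (compression)
  Rx@0 = -1917.5000 N
  Ry@0 = +1354.6019 N
  Ry@4 = +1453.2181 N

-1022.782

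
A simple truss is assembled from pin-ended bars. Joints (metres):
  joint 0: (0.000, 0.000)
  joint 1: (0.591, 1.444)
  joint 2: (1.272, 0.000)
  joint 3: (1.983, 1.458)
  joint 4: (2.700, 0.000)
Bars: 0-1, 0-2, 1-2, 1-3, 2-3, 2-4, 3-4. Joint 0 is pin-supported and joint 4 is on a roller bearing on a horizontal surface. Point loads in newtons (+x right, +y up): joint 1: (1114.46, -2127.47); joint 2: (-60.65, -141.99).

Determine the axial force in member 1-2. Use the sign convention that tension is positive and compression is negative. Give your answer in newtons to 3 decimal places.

-1103.178

N=5 nodes, M=7 members, R=3 reactions → 2N=10, M+R=10
member 0 (0-1): L=1.5603, (cx,cy)=(0.3788,0.9255)
member 1 (0-2): L=1.2720, (cx,cy)=(1.0000,0.0000)
member 2 (1-2): L=1.5965, (cx,cy)=(0.4266,-0.9045)
member 3 (1-3): L=1.3921, (cx,cy)=(0.9999,0.0101)
member 4 (2-3): L=1.6221, (cx,cy)=(0.4383,0.8988)
member 5 (2-4): L=1.4280, (cx,cy)=(1.0000,0.0000)
member 6 (3-4): L=1.6248, (cx,cy)=(0.4413,-0.8974)
solve A·x = −loads:
  F[0-1] = -1232.7124 N (compression)
  F[0-2] = +1520.7400 N (tension)
  F[1-2] = -1103.1782 N (compression)
  F[1-3] = -1110.8844 N (compression)
  F[2-3] = +1268.0762 N (tension)
  F[2-4] = +555.0123 N (tension)
  F[3-4] = -1257.6891 N (compression)
  Rx@0 = -1053.8100 N
  Ry@0 = +1140.8577 N
  Ry@4 = +1128.6023 N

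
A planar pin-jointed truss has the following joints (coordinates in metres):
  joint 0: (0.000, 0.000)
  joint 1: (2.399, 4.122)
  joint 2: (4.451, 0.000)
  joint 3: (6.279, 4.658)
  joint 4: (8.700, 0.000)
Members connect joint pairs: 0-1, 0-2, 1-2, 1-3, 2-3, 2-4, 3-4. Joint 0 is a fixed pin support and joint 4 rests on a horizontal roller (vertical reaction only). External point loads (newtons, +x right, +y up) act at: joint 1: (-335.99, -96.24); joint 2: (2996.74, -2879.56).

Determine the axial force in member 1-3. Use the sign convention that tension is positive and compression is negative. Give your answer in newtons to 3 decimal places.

-1305.223

N=5 nodes, M=7 members, R=3 reactions → 2N=10, M+R=10
member 0 (0-1): L=4.7693, (cx,cy)=(0.5030,0.8643)
member 1 (0-2): L=4.4510, (cx,cy)=(1.0000,0.0000)
member 2 (1-2): L=4.6045, (cx,cy)=(0.4456,-0.8952)
member 3 (1-3): L=3.9168, (cx,cy)=(0.9906,0.1368)
member 4 (2-3): L=5.0039, (cx,cy)=(0.3653,0.9309)
member 5 (2-4): L=4.2490, (cx,cy)=(1.0000,0.0000)
member 6 (3-4): L=5.2496, (cx,cy)=(0.4612,-0.8873)
solve A·x = −loads:
  F[0-1] = -1892.0277 N (compression)
  F[0-2] = +3612.4595 N (tension)
  F[1-2] = +1519.6358 N (tension)
  F[1-3] = -1305.2229 N (compression)
  F[2-3] = +1631.9678 N (tension)
  F[2-4] = +696.7561 N (tension)
  F[3-4] = -1510.8155 N (compression)
  Rx@0 = -2660.7500 N
  Ry@0 = +1635.2425 N
  Ry@4 = +1340.5575 N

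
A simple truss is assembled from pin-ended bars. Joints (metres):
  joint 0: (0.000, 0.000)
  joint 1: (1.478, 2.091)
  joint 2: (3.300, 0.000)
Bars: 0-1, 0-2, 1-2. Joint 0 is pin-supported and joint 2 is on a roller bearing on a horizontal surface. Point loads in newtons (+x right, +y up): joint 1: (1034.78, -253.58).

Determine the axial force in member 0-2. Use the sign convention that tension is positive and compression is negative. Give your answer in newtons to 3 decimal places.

N=3 nodes, M=3 members, R=3 reactions → 2N=6, M+R=6
member 0 (0-1): L=2.5606, (cx,cy)=(0.5772,0.8166)
member 1 (0-2): L=3.3000, (cx,cy)=(1.0000,0.0000)
member 2 (1-2): L=2.7734, (cx,cy)=(0.6569,-0.7539)
solve A·x = −loads:
  F[0-1] = +631.4812 N (tension)
  F[0-2] = +670.2863 N (tension)
  F[1-2] = -1020.3064 N (compression)
  Rx@0 = -1034.7800 N
  Ry@0 = -515.6673 N
  Ry@2 = +769.2473 N

670.286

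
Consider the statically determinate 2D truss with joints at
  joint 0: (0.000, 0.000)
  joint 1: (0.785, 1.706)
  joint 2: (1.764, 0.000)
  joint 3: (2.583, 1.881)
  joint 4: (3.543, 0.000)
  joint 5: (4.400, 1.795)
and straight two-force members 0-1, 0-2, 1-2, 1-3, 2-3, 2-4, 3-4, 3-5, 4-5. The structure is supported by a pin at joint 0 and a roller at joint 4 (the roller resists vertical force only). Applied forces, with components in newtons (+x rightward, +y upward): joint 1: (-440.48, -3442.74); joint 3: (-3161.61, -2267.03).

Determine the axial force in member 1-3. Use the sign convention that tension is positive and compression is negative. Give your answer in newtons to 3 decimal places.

-2802.381

N=6 nodes, M=9 members, R=3 reactions → 2N=12, M+R=12
member 0 (0-1): L=1.8779, (cx,cy)=(0.4180,0.9084)
member 1 (0-2): L=1.7640, (cx,cy)=(1.0000,0.0000)
member 2 (1-2): L=1.9669, (cx,cy)=(0.4977,-0.8673)
member 3 (1-3): L=1.8065, (cx,cy)=(0.9953,0.0969)
member 4 (2-3): L=2.0516, (cx,cy)=(0.3992,0.9169)
member 5 (2-4): L=1.7790, (cx,cy)=(1.0000,0.0000)
member 6 (3-4): L=2.1118, (cx,cy)=(0.4546,-0.8907)
member 7 (3-5): L=1.8190, (cx,cy)=(0.9989,-0.0473)
member 8 (4-5): L=1.9891, (cx,cy)=(0.4309,0.9024)
solve A·x = −loads:
  F[0-1] = -5707.3937 N (compression)
  F[0-2] = -1216.3362 N (compression)
  F[1-2] = +1695.5650 N (tension)
  F[1-3] = -2802.3806 N (compression)
  F[2-3] = -1603.9752 N (compression)
  F[2-4] = +267.9090 N (tension)
  F[3-4] = -589.3481 N (compression)
  F[3-5] = +0.0000 N (tension)
  F[4-5] = -0.0000 N (compression)
  Rx@0 = +3602.0900 N
  Ry@0 = +5184.8357 N
  Ry@4 = +524.9343 N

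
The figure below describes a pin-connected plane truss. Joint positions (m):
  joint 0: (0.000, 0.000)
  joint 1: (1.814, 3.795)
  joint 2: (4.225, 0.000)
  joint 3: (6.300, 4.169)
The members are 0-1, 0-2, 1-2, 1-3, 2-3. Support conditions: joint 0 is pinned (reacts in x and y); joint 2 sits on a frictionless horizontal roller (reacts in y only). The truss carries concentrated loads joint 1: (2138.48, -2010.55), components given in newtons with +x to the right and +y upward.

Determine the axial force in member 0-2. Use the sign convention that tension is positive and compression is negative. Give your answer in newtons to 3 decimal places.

1768.742

N=4 nodes, M=5 members, R=3 reactions → 2N=8, M+R=8
member 0 (0-1): L=4.2063, (cx,cy)=(0.4313,0.9022)
member 1 (0-2): L=4.2250, (cx,cy)=(1.0000,0.0000)
member 2 (1-2): L=4.4961, (cx,cy)=(0.5362,-0.8441)
member 3 (1-3): L=4.5016, (cx,cy)=(0.9965,0.0831)
member 4 (2-3): L=4.6568, (cx,cy)=(0.4456,0.8952)
solve A·x = −loads:
  F[0-1] = +857.3385 N (tension)
  F[0-2] = +1768.7425 N (tension)
  F[1-2] = -3298.4028 N (compression)
  F[1-3] = +0.0000 N (tension)
  F[2-3] = -0.0000 N (compression)
  Rx@0 = -2138.4800 N
  Ry@0 = -773.5137 N
  Ry@2 = +2784.0637 N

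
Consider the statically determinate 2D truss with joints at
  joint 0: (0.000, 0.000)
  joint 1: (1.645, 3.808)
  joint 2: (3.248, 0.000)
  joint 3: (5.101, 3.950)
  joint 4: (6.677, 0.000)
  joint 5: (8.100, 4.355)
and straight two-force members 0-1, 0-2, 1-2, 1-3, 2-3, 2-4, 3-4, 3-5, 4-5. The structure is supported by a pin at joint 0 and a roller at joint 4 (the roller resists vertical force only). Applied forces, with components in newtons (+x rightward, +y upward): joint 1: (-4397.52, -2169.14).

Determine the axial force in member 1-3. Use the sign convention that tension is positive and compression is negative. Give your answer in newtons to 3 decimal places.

1748.404

N=6 nodes, M=9 members, R=3 reactions → 2N=12, M+R=12
member 0 (0-1): L=4.1481, (cx,cy)=(0.3966,0.9180)
member 1 (0-2): L=3.2480, (cx,cy)=(1.0000,0.0000)
member 2 (1-2): L=4.1316, (cx,cy)=(0.3880,-0.9217)
member 3 (1-3): L=3.4589, (cx,cy)=(0.9992,0.0411)
member 4 (2-3): L=4.3630, (cx,cy)=(0.4247,0.9053)
member 5 (2-4): L=3.4290, (cx,cy)=(1.0000,0.0000)
member 6 (3-4): L=4.2528, (cx,cy)=(0.3706,-0.9288)
member 7 (3-5): L=3.0262, (cx,cy)=(0.9910,0.1338)
member 8 (4-5): L=4.5816, (cx,cy)=(0.3106,0.9505)
solve A·x = −loads:
  F[0-1] = -4512.7230 N (compression)
  F[0-2] = -2607.9306 N (compression)
  F[1-2] = +2219.1814 N (tension)
  F[1-3] = +1748.4038 N (tension)
  F[2-3] = -2259.2223 N (compression)
  F[2-4] = -787.4291 N (compression)
  F[3-4] = +2124.8575 N (tension)
  F[3-5] = +0.0000 N (tension)
  F[4-5] = -0.0000 N (compression)
  Rx@0 = +4397.5200 N
  Ry@0 = +4142.7091 N
  Ry@4 = -1973.5691 N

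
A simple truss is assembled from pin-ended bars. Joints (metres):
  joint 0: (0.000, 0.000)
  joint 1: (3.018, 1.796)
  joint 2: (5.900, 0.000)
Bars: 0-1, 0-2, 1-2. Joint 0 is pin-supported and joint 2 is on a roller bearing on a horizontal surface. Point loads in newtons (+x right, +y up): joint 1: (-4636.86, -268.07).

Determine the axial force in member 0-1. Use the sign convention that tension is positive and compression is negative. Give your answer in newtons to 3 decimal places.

-3016.144

N=3 nodes, M=3 members, R=3 reactions → 2N=6, M+R=6
member 0 (0-1): L=3.5120, (cx,cy)=(0.8593,0.5114)
member 1 (0-2): L=5.9000, (cx,cy)=(1.0000,0.0000)
member 2 (1-2): L=3.3958, (cx,cy)=(0.8487,-0.5289)
solve A·x = −loads:
  F[0-1] = -3016.1436 N (compression)
  F[0-2] = -2044.9475 N (compression)
  F[1-2] = +2409.5272 N (tension)
  Rx@0 = +4636.8600 N
  Ry@0 = +1542.4370 N
  Ry@2 = -1274.3670 N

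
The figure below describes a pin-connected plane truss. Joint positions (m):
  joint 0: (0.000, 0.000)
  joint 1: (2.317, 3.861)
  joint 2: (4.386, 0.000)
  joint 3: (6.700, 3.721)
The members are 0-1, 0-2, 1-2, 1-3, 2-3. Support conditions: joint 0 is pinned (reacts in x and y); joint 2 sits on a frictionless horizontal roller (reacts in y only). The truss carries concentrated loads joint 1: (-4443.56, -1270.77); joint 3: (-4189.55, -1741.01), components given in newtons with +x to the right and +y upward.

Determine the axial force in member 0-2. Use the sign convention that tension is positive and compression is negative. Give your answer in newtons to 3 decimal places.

N=4 nodes, M=5 members, R=3 reactions → 2N=8, M+R=8
member 0 (0-1): L=4.5029, (cx,cy)=(0.5146,0.8575)
member 1 (0-2): L=4.3860, (cx,cy)=(1.0000,0.0000)
member 2 (1-2): L=4.3804, (cx,cy)=(0.4723,-0.8814)
member 3 (1-3): L=4.3852, (cx,cy)=(0.9995,-0.0319)
member 4 (2-3): L=4.3818, (cx,cy)=(0.5281,0.8492)
solve A·x = −loads:
  F[0-1] = -8335.0598 N (compression)
  F[0-2] = -4344.2127 N (compression)
  F[1-2] = +6777.0732 N (tension)
  F[1-3] = -3047.8999 N (compression)
  F[2-3] = -2164.7904 N (compression)
  Rx@0 = +8633.1100 N
  Ry@0 = +7146.9281 N
  Ry@2 = -4135.1481 N

-4344.213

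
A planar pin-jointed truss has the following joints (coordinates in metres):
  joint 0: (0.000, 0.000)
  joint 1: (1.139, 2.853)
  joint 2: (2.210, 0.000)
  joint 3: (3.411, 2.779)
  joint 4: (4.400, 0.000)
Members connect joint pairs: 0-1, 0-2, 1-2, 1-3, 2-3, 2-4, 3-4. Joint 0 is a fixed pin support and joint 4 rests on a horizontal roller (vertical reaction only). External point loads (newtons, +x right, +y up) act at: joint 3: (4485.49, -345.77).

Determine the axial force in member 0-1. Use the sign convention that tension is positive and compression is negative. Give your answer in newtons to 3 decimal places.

2966.734

N=5 nodes, M=7 members, R=3 reactions → 2N=10, M+R=10
member 0 (0-1): L=3.0720, (cx,cy)=(0.3708,0.9287)
member 1 (0-2): L=2.2100, (cx,cy)=(1.0000,0.0000)
member 2 (1-2): L=3.0474, (cx,cy)=(0.3514,-0.9362)
member 3 (1-3): L=2.2732, (cx,cy)=(0.9995,-0.0326)
member 4 (2-3): L=3.0274, (cx,cy)=(0.3967,0.9179)
member 5 (2-4): L=2.1900, (cx,cy)=(1.0000,0.0000)
member 6 (3-4): L=2.9497, (cx,cy)=(0.3353,-0.9421)
solve A·x = −loads:
  F[0-1] = +2966.7336 N (tension)
  F[0-2] = +3385.5046 N (tension)
  F[1-2] = -3018.1875 N (compression)
  F[1-3] = +2161.8643 N (tension)
  F[2-3] = +3078.2357 N (tension)
  F[2-4] = +1103.6105 N (tension)
  F[3-4] = -3291.5705 N (compression)
  Rx@0 = -4485.4900 N
  Ry@0 = -2755.2750 N
  Ry@4 = +3101.0450 N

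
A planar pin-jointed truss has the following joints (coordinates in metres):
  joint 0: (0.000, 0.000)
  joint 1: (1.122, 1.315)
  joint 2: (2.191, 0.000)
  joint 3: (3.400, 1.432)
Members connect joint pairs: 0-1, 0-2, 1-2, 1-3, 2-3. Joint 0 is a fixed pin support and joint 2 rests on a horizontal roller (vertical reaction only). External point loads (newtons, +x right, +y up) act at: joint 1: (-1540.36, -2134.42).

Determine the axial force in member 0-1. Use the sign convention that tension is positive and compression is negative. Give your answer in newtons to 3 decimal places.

N=4 nodes, M=5 members, R=3 reactions → 2N=8, M+R=8
member 0 (0-1): L=1.7286, (cx,cy)=(0.6491,0.7607)
member 1 (0-2): L=2.1910, (cx,cy)=(1.0000,0.0000)
member 2 (1-2): L=1.6947, (cx,cy)=(0.6308,-0.7760)
member 3 (1-3): L=2.2810, (cx,cy)=(0.9987,0.0513)
member 4 (2-3): L=1.8741, (cx,cy)=(0.6451,0.7641)
solve A·x = −loads:
  F[0-1] = -2584.2351 N (compression)
  F[0-2] = +137.0015 N (tension)
  F[1-2] = -217.1894 N (compression)
  F[1-3] = -0.0000 N (compression)
  F[2-3] = +0.0000 N (tension)
  Rx@0 = +1540.3600 N
  Ry@0 = +1965.8915 N
  Ry@2 = +168.5285 N

-2584.235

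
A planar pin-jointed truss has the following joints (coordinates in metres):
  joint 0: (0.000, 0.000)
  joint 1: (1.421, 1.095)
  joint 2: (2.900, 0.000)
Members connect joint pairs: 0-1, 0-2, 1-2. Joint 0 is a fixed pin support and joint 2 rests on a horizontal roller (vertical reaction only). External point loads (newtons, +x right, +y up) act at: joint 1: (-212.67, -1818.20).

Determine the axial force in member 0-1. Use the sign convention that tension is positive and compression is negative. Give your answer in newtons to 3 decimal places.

N=3 nodes, M=3 members, R=3 reactions → 2N=6, M+R=6
member 0 (0-1): L=1.7940, (cx,cy)=(0.7921,0.6104)
member 1 (0-2): L=2.9000, (cx,cy)=(1.0000,0.0000)
member 2 (1-2): L=1.8402, (cx,cy)=(0.8037,-0.5950)
solve A·x = −loads:
  F[0-1] = -1650.7366 N (compression)
  F[0-2] = +1094.8878 N (tension)
  F[1-2] = -1362.3064 N (compression)
  Rx@0 = +212.6700 N
  Ry@0 = +1007.5833 N
  Ry@2 = +810.6167 N

-1650.737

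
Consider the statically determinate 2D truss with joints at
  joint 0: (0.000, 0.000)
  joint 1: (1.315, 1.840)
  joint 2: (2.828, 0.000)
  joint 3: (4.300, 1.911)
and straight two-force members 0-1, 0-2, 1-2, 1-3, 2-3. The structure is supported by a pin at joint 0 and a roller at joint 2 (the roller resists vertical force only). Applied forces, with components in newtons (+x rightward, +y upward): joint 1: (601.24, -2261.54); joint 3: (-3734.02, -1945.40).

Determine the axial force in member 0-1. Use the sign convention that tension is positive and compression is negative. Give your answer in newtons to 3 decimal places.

-2863.120

N=4 nodes, M=5 members, R=3 reactions → 2N=8, M+R=8
member 0 (0-1): L=2.2616, (cx,cy)=(0.5814,0.8136)
member 1 (0-2): L=2.8280, (cx,cy)=(1.0000,0.0000)
member 2 (1-2): L=2.3822, (cx,cy)=(0.6351,-0.7724)
member 3 (1-3): L=2.9858, (cx,cy)=(0.9997,0.0238)
member 4 (2-3): L=2.4122, (cx,cy)=(0.6102,0.7922)
solve A·x = −loads:
  F[0-1] = -2863.1201 N (compression)
  F[0-2] = -1468.0265 N (compression)
  F[1-2] = +17.7152 N (tension)
  F[1-3] = -2277.8891 N (compression)
  F[2-3] = -2387.2496 N (compression)
  Rx@0 = +3132.7800 N
  Ry@0 = +2329.3889 N
  Ry@2 = +1877.5511 N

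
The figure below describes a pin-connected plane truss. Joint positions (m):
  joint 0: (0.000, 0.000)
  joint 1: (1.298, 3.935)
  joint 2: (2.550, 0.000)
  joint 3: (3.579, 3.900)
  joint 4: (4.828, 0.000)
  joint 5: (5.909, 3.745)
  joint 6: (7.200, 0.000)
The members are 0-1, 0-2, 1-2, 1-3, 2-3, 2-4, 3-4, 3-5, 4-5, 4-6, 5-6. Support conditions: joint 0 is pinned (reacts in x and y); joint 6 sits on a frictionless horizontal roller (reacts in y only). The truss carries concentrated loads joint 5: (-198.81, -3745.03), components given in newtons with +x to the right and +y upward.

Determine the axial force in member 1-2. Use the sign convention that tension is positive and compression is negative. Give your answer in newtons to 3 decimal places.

N=7 nodes, M=11 members, R=3 reactions → 2N=14, M+R=14
member 0 (0-1): L=4.1436, (cx,cy)=(0.3133,0.9497)
member 1 (0-2): L=2.5500, (cx,cy)=(1.0000,0.0000)
member 2 (1-2): L=4.1294, (cx,cy)=(0.3032,-0.9529)
member 3 (1-3): L=2.2813, (cx,cy)=(0.9999,-0.0153)
member 4 (2-3): L=4.0335, (cx,cy)=(0.2551,0.9669)
member 5 (2-4): L=2.2780, (cx,cy)=(1.0000,0.0000)
member 6 (3-4): L=4.0951, (cx,cy)=(0.3050,-0.9524)
member 7 (3-5): L=2.3351, (cx,cy)=(0.9978,-0.0664)
member 8 (4-5): L=3.8979, (cx,cy)=(0.2773,0.9608)
member 9 (4-6): L=2.3720, (cx,cy)=(1.0000,0.0000)
member 10 (5-6): L=3.9613, (cx,cy)=(0.3259,-0.9454)
solve A·x = −loads:
  F[0-1] = -815.9835 N (compression)
  F[0-2] = +56.8031 N (tension)
  F[1-2] = +821.3169 N (tension)
  F[1-3] = -504.6906 N (compression)
  F[2-3] = -809.4406 N (compression)
  F[2-4] = +512.3222 N (tension)
  F[3-4] = +882.1506 N (tension)
  F[3-5] = -982.3521 N (compression)
  F[4-5] = -874.4181 N (compression)
  F[4-6] = +1023.8773 N (tension)
  F[5-6] = -3141.6424 N (compression)
  Rx@0 = +198.8100 N
  Ry@0 = +774.9135 N
  Ry@6 = +2970.1165 N

821.317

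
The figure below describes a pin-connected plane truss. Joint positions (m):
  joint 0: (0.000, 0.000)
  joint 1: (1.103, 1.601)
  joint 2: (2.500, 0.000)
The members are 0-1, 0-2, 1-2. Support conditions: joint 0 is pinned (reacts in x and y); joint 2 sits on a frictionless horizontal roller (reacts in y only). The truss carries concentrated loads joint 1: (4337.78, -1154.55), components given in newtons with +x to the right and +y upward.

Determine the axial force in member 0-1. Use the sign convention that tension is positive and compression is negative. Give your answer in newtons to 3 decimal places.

N=3 nodes, M=3 members, R=3 reactions → 2N=6, M+R=6
member 0 (0-1): L=1.9442, (cx,cy)=(0.5673,0.8235)
member 1 (0-2): L=2.5000, (cx,cy)=(1.0000,0.0000)
member 2 (1-2): L=2.1248, (cx,cy)=(0.6575,-0.7535)
solve A·x = −loads:
  F[0-1] = +2589.9058 N (tension)
  F[0-2] = +2868.4326 N (tension)
  F[1-2] = -4362.8269 N (compression)
  Rx@0 = -4337.7800 N
  Ry@0 = -2132.7518 N
  Ry@2 = +3287.3018 N

2589.906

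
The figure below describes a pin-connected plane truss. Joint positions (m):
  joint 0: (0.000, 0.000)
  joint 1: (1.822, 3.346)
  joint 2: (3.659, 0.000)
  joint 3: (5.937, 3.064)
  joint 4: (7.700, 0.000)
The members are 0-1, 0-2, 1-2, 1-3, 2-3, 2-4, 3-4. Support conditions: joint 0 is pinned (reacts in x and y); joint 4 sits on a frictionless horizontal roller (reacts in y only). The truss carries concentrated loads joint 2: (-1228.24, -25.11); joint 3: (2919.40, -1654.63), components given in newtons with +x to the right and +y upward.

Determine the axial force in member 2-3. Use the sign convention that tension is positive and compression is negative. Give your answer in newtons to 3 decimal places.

1065.055

N=5 nodes, M=7 members, R=3 reactions → 2N=10, M+R=10
member 0 (0-1): L=3.8099, (cx,cy)=(0.4782,0.8782)
member 1 (0-2): L=3.6590, (cx,cy)=(1.0000,0.0000)
member 2 (1-2): L=3.8171, (cx,cy)=(0.4813,-0.8766)
member 3 (1-3): L=4.1247, (cx,cy)=(0.9977,-0.0684)
member 4 (2-3): L=3.8180, (cx,cy)=(0.5966,0.8025)
member 5 (2-4): L=4.0410, (cx,cy)=(1.0000,0.0000)
member 6 (3-4): L=3.5350, (cx,cy)=(0.4987,-0.8668)
solve A·x = −loads:
  F[0-1] = +876.3814 N (tension)
  F[0-2] = +1272.0510 N (tension)
  F[1-2] = -946.4095 N (compression)
  F[1-3] = +876.6245 N (tension)
  F[2-3] = +1065.0548 N (tension)
  F[2-4] = +1409.3701 N (tension)
  F[3-4] = -2825.9394 N (compression)
  Rx@0 = -1691.1600 N
  Ry@0 = -769.6701 N
  Ry@4 = +2449.4101 N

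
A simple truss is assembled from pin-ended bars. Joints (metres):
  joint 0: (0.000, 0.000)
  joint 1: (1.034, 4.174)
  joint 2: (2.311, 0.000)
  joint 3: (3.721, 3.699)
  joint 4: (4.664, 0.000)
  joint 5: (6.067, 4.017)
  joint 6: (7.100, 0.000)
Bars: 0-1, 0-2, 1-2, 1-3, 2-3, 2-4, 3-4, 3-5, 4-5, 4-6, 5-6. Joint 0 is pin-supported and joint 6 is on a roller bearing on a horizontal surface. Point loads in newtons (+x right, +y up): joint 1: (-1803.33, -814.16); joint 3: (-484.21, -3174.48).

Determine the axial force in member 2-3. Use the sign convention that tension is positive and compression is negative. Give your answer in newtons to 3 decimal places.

-2873.632

N=7 nodes, M=11 members, R=3 reactions → 2N=14, M+R=14
member 0 (0-1): L=4.3002, (cx,cy)=(0.2405,0.9707)
member 1 (0-2): L=2.3110, (cx,cy)=(1.0000,0.0000)
member 2 (1-2): L=4.3650, (cx,cy)=(0.2926,-0.9562)
member 3 (1-3): L=2.7287, (cx,cy)=(0.9847,-0.1741)
member 4 (2-3): L=3.9586, (cx,cy)=(0.3562,0.9344)
member 5 (2-4): L=2.3530, (cx,cy)=(1.0000,0.0000)
member 6 (3-4): L=3.8173, (cx,cy)=(0.2470,-0.9690)
member 7 (3-5): L=2.3675, (cx,cy)=(0.9909,0.1343)
member 8 (4-5): L=4.2550, (cx,cy)=(0.3297,0.9441)
member 9 (4-6): L=2.4360, (cx,cy)=(1.0000,0.0000)
member 10 (5-6): L=4.1477, (cx,cy)=(0.2491,-0.9685)
solve A·x = −loads:
  F[0-1] = -3625.1583 N (compression)
  F[0-2] = -1415.8497 N (compression)
  F[1-2] = +2808.0226 N (tension)
  F[1-3] = +111.8432 N (tension)
  F[2-3] = -2873.6322 N (compression)
  F[2-4] = +429.1975 N (tension)
  F[3-4] = -526.7085 N (compression)
  F[3-5] = -301.8184 N (compression)
  F[4-5] = +540.6187 N (tension)
  F[4-6] = +120.8236 N (tension)
  F[5-6] = -485.1302 N (compression)
  Rx@0 = +2287.5400 N
  Ry@0 = +3518.7964 N
  Ry@6 = +469.8436 N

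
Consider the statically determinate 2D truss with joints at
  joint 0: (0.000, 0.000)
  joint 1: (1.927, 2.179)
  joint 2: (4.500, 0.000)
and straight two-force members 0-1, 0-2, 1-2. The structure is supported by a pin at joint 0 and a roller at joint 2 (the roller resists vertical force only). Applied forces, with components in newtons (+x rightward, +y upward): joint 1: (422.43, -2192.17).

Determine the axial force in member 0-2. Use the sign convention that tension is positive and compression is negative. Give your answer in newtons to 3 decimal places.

N=3 nodes, M=3 members, R=3 reactions → 2N=6, M+R=6
member 0 (0-1): L=2.9088, (cx,cy)=(0.6625,0.7491)
member 1 (0-2): L=4.5000, (cx,cy)=(1.0000,0.0000)
member 2 (1-2): L=3.3717, (cx,cy)=(0.7631,-0.6463)
solve A·x = −loads:
  F[0-1] = -1400.2017 N (compression)
  F[0-2] = +1350.0113 N (tension)
  F[1-2] = -1769.0769 N (compression)
  Rx@0 = -422.4300 N
  Ry@0 = +1048.8841 N
  Ry@2 = +1143.2859 N

1350.011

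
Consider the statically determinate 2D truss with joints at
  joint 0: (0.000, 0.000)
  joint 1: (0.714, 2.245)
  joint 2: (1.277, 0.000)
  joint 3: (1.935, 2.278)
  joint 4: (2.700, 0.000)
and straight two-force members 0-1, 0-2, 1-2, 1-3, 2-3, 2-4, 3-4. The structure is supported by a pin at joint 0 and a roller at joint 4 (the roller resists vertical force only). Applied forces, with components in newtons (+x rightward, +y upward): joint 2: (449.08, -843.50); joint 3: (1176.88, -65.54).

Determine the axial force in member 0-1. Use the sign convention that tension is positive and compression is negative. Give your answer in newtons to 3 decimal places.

N=5 nodes, M=7 members, R=3 reactions → 2N=10, M+R=10
member 0 (0-1): L=2.3558, (cx,cy)=(0.3031,0.9530)
member 1 (0-2): L=1.2770, (cx,cy)=(1.0000,0.0000)
member 2 (1-2): L=2.3145, (cx,cy)=(0.2432,-0.9700)
member 3 (1-3): L=1.2214, (cx,cy)=(0.9996,0.0270)
member 4 (2-3): L=2.3711, (cx,cy)=(0.2775,0.9607)
member 5 (2-4): L=1.4230, (cx,cy)=(1.0000,0.0000)
member 6 (3-4): L=2.4030, (cx,cy)=(0.3183,-0.9480)
solve A·x = −loads:
  F[0-1] = +555.9624 N (tension)
  F[0-2] = +1457.4584 N (tension)
  F[1-2] = -537.8779 N (compression)
  F[1-3] = +299.4482 N (tension)
  F[2-3] = +1421.0347 N (tension)
  F[2-4] = +483.1968 N (tension)
  F[3-4] = -1517.8195 N (compression)
  Rx@0 = -1625.9600 N
  Ry@0 = -529.8126 N
  Ry@4 = +1438.8526 N

555.962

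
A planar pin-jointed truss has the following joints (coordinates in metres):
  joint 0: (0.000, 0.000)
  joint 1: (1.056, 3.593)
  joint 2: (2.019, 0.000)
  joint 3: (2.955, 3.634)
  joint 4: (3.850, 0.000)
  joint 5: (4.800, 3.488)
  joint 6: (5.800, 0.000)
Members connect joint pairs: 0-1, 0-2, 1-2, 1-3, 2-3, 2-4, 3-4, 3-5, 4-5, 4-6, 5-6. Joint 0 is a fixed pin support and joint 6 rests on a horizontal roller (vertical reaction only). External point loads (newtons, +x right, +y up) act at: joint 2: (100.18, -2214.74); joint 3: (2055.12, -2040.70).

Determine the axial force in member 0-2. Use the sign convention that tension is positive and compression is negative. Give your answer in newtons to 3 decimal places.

N=7 nodes, M=11 members, R=3 reactions → 2N=14, M+R=14
member 0 (0-1): L=3.7450, (cx,cy)=(0.2820,0.9594)
member 1 (0-2): L=2.0190, (cx,cy)=(1.0000,0.0000)
member 2 (1-2): L=3.7198, (cx,cy)=(0.2589,-0.9659)
member 3 (1-3): L=1.8994, (cx,cy)=(0.9998,0.0216)
member 4 (2-3): L=3.7526, (cx,cy)=(0.2494,0.9684)
member 5 (2-4): L=1.8310, (cx,cy)=(1.0000,0.0000)
member 6 (3-4): L=3.7426, (cx,cy)=(0.2391,-0.9710)
member 7 (3-5): L=1.8508, (cx,cy)=(0.9969,-0.0789)
member 8 (4-5): L=3.6151, (cx,cy)=(0.2628,0.9649)
member 9 (4-6): L=1.9500, (cx,cy)=(1.0000,0.0000)
member 10 (5-6): L=3.6285, (cx,cy)=(0.2756,-0.9613)
solve A·x = −loads:
  F[0-1] = -1206.0829 N (compression)
  F[0-2] = +2495.3893 N (tension)
  F[1-2] = +1183.5315 N (tension)
  F[1-3] = -646.6372 N (compression)
  F[2-3] = +1106.5303 N (tension)
  F[2-4] = +2425.6084 N (tension)
  F[3-4] = -3052.6954 N (compression)
  F[3-5] = -1700.8899 N (compression)
  F[4-5] = +3072.0969 N (tension)
  F[4-6] = +888.2738 N (tension)
  F[5-6] = -3223.1177 N (compression)
  Rx@0 = -2155.3000 N
  Ry@0 = +1157.1409 N
  Ry@6 = +3098.2991 N

2495.389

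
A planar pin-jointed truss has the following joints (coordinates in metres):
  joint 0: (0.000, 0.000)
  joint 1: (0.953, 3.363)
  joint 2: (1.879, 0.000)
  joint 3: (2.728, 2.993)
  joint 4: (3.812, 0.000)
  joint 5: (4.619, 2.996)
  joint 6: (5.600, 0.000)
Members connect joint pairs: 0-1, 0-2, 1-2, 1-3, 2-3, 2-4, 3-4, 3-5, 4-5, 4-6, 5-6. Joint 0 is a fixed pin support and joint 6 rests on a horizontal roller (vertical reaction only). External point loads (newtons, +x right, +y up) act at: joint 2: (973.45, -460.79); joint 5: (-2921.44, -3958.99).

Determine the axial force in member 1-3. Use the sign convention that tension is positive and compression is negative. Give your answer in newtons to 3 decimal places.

N=7 nodes, M=11 members, R=3 reactions → 2N=14, M+R=14
member 0 (0-1): L=3.4954, (cx,cy)=(0.2726,0.9621)
member 1 (0-2): L=1.8790, (cx,cy)=(1.0000,0.0000)
member 2 (1-2): L=3.4882, (cx,cy)=(0.2655,-0.9641)
member 3 (1-3): L=1.8132, (cx,cy)=(0.9790,-0.2041)
member 4 (2-3): L=3.1111, (cx,cy)=(0.2729,0.9620)
member 5 (2-4): L=1.9330, (cx,cy)=(1.0000,0.0000)
member 6 (3-4): L=3.1833, (cx,cy)=(0.3405,-0.9402)
member 7 (3-5): L=1.8910, (cx,cy)=(1.0000,0.0016)
member 8 (4-5): L=3.1028, (cx,cy)=(0.2601,0.9656)
member 9 (4-6): L=1.7880, (cx,cy)=(1.0000,0.0000)
member 10 (5-6): L=3.1525, (cx,cy)=(0.3112,-0.9504)
solve A·x = −loads:
  F[0-1] = -2663.5879 N (compression)
  F[0-2] = -1221.7833 N (compression)
  F[1-2] = +2986.4783 N (tension)
  F[1-3] = -1551.6773 N (compression)
  F[2-3] = -2513.9512 N (compression)
  F[2-4] = -716.3689 N (compression)
  F[3-4] = +2230.4961 N (tension)
  F[3-5] = -2964.6303 N (compression)
  F[4-5] = -2171.9337 N (compression)
  F[4-6] = +608.0828 N (tension)
  F[5-6] = -1954.1209 N (compression)
  Rx@0 = +1947.9900 N
  Ry@0 = +2562.6791 N
  Ry@6 = +1857.1009 N

-1551.677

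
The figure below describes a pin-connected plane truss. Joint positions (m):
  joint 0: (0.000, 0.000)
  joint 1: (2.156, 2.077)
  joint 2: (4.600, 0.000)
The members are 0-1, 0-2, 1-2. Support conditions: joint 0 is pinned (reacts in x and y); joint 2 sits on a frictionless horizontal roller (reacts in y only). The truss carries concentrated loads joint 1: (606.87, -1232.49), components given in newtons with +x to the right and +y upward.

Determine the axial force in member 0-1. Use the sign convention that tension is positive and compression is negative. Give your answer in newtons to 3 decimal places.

N=3 nodes, M=3 members, R=3 reactions → 2N=6, M+R=6
member 0 (0-1): L=2.9937, (cx,cy)=(0.7202,0.6938)
member 1 (0-2): L=4.6000, (cx,cy)=(1.0000,0.0000)
member 2 (1-2): L=3.2073, (cx,cy)=(0.7620,-0.6476)
solve A·x = −loads:
  F[0-1] = -548.8875 N (compression)
  F[0-2] = +1002.1667 N (tension)
  F[1-2] = -1315.1780 N (compression)
  Rx@0 = -606.8700 N
  Ry@0 = +380.8123 N
  Ry@2 = +851.6777 N

-548.888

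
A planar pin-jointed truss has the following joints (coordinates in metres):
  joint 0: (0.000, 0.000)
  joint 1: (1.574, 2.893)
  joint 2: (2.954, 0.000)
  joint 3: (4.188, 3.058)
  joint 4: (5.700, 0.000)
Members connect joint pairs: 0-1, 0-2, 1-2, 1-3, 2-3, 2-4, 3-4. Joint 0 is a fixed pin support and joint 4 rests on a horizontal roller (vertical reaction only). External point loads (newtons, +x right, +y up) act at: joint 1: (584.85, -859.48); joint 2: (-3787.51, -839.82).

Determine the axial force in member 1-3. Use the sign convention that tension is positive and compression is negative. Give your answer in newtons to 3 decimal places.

-895.031

N=5 nodes, M=7 members, R=3 reactions → 2N=10, M+R=10
member 0 (0-1): L=3.2935, (cx,cy)=(0.4779,0.8784)
member 1 (0-2): L=2.9540, (cx,cy)=(1.0000,0.0000)
member 2 (1-2): L=3.2053, (cx,cy)=(0.4305,-0.9026)
member 3 (1-3): L=2.6192, (cx,cy)=(0.9980,0.0630)
member 4 (2-3): L=3.2976, (cx,cy)=(0.3742,0.9273)
member 5 (2-4): L=2.7460, (cx,cy)=(1.0000,0.0000)
member 6 (3-4): L=3.4114, (cx,cy)=(0.4432,-0.8964)
solve A·x = −loads:
  F[0-1] = -830.9291 N (compression)
  F[0-2] = -2805.5458 N (compression)
  F[1-2] = -206.0454 N (compression)
  F[1-3] = -895.0313 N (compression)
  F[2-3] = +1106.1611 N (tension)
  F[2-4] = +479.3145 N (tension)
  F[3-4] = -1081.4308 N (compression)
  Rx@0 = +3202.6600 N
  Ry@0 = +729.8928 N
  Ry@4 = +969.4072 N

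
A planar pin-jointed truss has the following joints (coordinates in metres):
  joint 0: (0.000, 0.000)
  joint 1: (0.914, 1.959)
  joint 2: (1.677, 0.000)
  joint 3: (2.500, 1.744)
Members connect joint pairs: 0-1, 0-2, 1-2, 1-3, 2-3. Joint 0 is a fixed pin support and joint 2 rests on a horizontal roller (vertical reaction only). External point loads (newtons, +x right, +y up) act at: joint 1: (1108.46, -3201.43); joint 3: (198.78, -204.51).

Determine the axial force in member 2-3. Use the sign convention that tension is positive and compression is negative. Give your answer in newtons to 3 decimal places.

-184.536

N=4 nodes, M=5 members, R=3 reactions → 2N=8, M+R=8
member 0 (0-1): L=2.1617, (cx,cy)=(0.4228,0.9062)
member 1 (0-2): L=1.6770, (cx,cy)=(1.0000,0.0000)
member 2 (1-2): L=2.1023, (cx,cy)=(0.3629,-0.9318)
member 3 (1-3): L=1.6005, (cx,cy)=(0.9909,-0.1343)
member 4 (2-3): L=1.9284, (cx,cy)=(0.4268,0.9044)
solve A·x = −loads:
  F[0-1] = +160.4011 N (tension)
  F[0-2] = +1239.4209 N (tension)
  F[1-2] = -3632.0555 N (compression)
  F[1-3] = +280.0731 N (tension)
  F[2-3] = -184.5361 N (compression)
  Rx@0 = -1307.2400 N
  Ry@0 = -145.3584 N
  Ry@2 = +3551.2984 N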